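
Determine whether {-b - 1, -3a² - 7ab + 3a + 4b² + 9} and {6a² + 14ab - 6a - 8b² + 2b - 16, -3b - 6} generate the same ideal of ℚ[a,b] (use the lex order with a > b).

No, the ideals differ.

Two ideals are equal iff their reduced Gröbner bases coincide (the reduced basis is unique for a fixed ordering).
Buchberger on the first generating set:
f_1 = -b - 1, LT = b.
f_2 = -3a² - 7ab + 3a + 4b² + 9, LT = a².

S(f_1,f_2): leading monomials are coprime, so the S-polynomial reduces to 0 (Buchberger's first criterion).
Every S-polynomial of the final basis reduces to 0, so we have a Gröbner basis.
Inter-reduce: drop elements whose leading term is divisible by another's, tail-reduce, and make monic.
Reduced Gröbner basis: {a² - 10/3a - 13/3, b + 1}.

Buchberger on the second generating set:
h_1 = 6a² + 14ab - 6a - 8b² + 2b - 16, LT = a².
h_2 = -3b - 6, LT = b.

S(h_1,h_2): leading monomials are coprime, so the S-polynomial reduces to 0 (Buchberger's first criterion).
Every S-polynomial of the final basis reduces to 0, so we have a Gröbner basis.
Inter-reduce: drop elements whose leading term is divisible by another's, tail-reduce, and make monic.
Reduced Gröbner basis: {a² - 17/3a - 26/3, b + 2}.

These differ, so the ideals are not equal.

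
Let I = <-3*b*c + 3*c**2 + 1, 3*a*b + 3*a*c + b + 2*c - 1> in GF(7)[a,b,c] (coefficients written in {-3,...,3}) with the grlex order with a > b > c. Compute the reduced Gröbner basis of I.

G = {a*c**2 - 3*c**2 - a + c + 2, a*b + a*c - 2*b + 3*c + 2, b*c - c**2 + 2}

f_1 = -3*b*c + 3*c**2 + 1, LT = b*c.
f_2 = 3*a*b + 3*a*c + b + 2*c - 1, LT = a*b.

S(f_1,f_2): lcm = a*b*c. S = -2*a*c**2 + 2*b*c - 3*c**2 + 2*a - 2*c.
  leading term a*c**2: no divisor's leading term divides it; move -2*a*c**2 to the remainder.
  leading term b*c: subtract (-3)·f_1 from 2*b*c - 3*c**2 + 2*a - 2*c → -c**2 + 2*a - 2*c + 3
  leading term c**2: no divisor's leading term divides it; move -c**2 to the remainder.
  leading term a: no divisor's leading term divides it; move 2*a to the remainder.
  leading term c: no divisor's leading term divides it; move -2*c to the remainder.
  leading term 1: no divisor's leading term divides it; move 3 to the remainder.
  remainder -2*a*c**2 - c**2 + 2*a - 2*c + 3 ≠ 0; add g_3 = -2*a*c**2 - c**2 + 2*a - 2*c + 3 to the basis.

The other S-polynomials (S(f_1,g_3), S(f_2,g_3)) all reduce to 0 modulo the current basis, so we have a Gröbner basis.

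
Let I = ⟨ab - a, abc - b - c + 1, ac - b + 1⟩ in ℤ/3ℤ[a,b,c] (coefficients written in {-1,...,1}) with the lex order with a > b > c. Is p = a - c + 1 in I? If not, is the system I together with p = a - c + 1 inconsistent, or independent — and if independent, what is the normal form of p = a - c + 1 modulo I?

a - c + 1 is independent of I; its normal form modulo I is a + 1.

First compute the reduced Gröbner basis of I by Buchberger's algorithm.
f_1 = ab - a, LT = ab.
f_2 = abc - b - c + 1, LT = abc.
f_3 = ac - b + 1, LT = ac.

S(f_1,f_2): lcm = abc. S = -ac + b + c - 1.
  reduce S modulo (f_1, f_2, f_3):
  remainder c ≠ 0; add h_4 = c to the basis.

S(f_1,f_3): lcm = abc. S = -ac + b² - b.
  reduce S modulo (f_1, f_2, f_3, h_4):
  remainder b² + b + 1 ≠ 0; add h_5 = b² + b + 1 to the basis.

S(f_2,h_4): lcm = abc. S = -b - c + 1.
  reduce S modulo (f_1, f_2, f_3, h_4, h_5):
  remainder -b + 1 ≠ 0; add h_6 = -b + 1 to the basis.

The other S-polynomials (S(f_2,f_3), S(f_1,h_4), S(f_3,h_4), S(f_1,h_5), S(f_2,h_5), S(f_3,h_5), S(h_4,h_5), S(f_1,h_6), S(f_2,h_6), S(f_3,h_6), S(h_4,h_6), S(h_5,h_6)) all reduce to 0 modulo the current basis, so we have a Gröbner basis.
Inter-reduce: drop elements whose leading term is divisible by another's, tail-reduce, and make monic.
Reduced Gröbner basis: {b - 1, c}.
Label its elements g_1 = b - 1, g_2 = c.

Reduce p = a - c + 1 modulo G:
  leading term a: no divisor's leading term divides it; move a to the remainder.
  leading term c: subtract (-1)·g_2 from -c + 1 → 1
  leading term 1: no divisor's leading term divides it; move 1 to the remainder.
  normal form = a + 1.
The normal form is nonzero, so p ∉ I. Since p minus its normal form lies in I, I + (p) = I + (r) where r = a + 1; decide whether this ideal is the whole ring.
Run Buchberger on G together with r (pairs among the g_i already reduce to 0 since G is a Gröbner basis):
g_1 = b - 1, LT = b.
g_2 = c, LT = c.
r = a + 1, LT = a.

The S-polynomials (S(g_1,g_2), S(g_1,r), S(g_2,r)) all reduce to 0 modulo the current basis, so we have a Gröbner basis.
Inter-reduce: drop elements whose leading term is divisible by another's, tail-reduce, and make monic.
Reduced Gröbner basis: {a + 1, b - 1, c}.
The reduced Gröbner basis of I + (p) is {a + 1, b - 1, c} ≠ {1}, a proper ideal, so the enlarged system stays consistent: p is independent of I, with normal form a + 1.

Ideal membership is decidable via reduction modulo a Gröbner basis.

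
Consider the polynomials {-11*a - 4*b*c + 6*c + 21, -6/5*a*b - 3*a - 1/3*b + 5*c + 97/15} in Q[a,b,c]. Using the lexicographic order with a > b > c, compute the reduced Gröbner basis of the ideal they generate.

The reduced Gröbner basis is the canonical form of the ideal for this ordering.

f_1 = -11*a - 4*b*c + 6*c + 21, LT = a.
f_2 = -6/5*a*b - 3*a - 1/3*b + 5*c + 97/15, LT = a*b.

S(f_1,f_2): lcm = a*b. S = -5/2*a + 4/11*b**2*c - 6/11*b*c - 433/198*b + 25/6*c + 97/18.
  leading term a: subtract (5/22)·f_1 from -5/2*a + 4/11*b**2*c - 6/11*b*c - 433/198*b + 25/6*c + 97/18 → 4/11*b**2*c + 4/11*b*c - 433/198*b + 185/66*c + 61/99
  leading term b**2*c: no divisor's leading term divides it; move 4/11*b**2*c to the remainder.
  leading term b*c: no divisor's leading term divides it; move 4/11*b*c to the remainder.
  leading term b: no divisor's leading term divides it; move -433/198*b to the remainder.
  leading term c: no divisor's leading term divides it; move 185/66*c to the remainder.
  leading term 1: no divisor's leading term divides it; move 61/99 to the remainder.
  remainder 4/11*b**2*c + 4/11*b*c - 433/198*b + 185/66*c + 61/99 ≠ 0; add g_3 = 4/11*b**2*c + 4/11*b*c - 433/198*b + 185/66*c + 61/99 to the basis.

The other S-polynomials (S(f_1,g_3), S(f_2,g_3)) all reduce to 0 modulo the current basis, so we have a Gröbner basis.
Inter-reduce: drop elements whose leading term is divisible by another's, tail-reduce, and make monic.

G = {a + 4/11*b*c - 6/11*c - 21/11, b**2*c + b*c - 433/72*b + 185/24*c + 61/36}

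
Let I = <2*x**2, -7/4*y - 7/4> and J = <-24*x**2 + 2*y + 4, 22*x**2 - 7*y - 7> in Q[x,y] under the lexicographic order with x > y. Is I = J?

Equality of ideals is decidable: compute both reduced Gröbner bases (unique for the ordering) and check whether they agree.
Buchberger on the first generating set:
f_1 = 2*x**2, LT = x**2.
f_2 = -7/4*y - 7/4, LT = y.

The S-polynomials (S(f_1,f_2)) all reduce to 0 modulo the current basis, so we have a Gröbner basis.
Inter-reduce: drop elements whose leading term is divisible by another's, tail-reduce, and make monic.
Reduced Gröbner basis: {x**2, y + 1}.

Buchberger on the second generating set:
h_1 = -24*x**2 + 2*y + 4, LT = x**2.
h_2 = 22*x**2 - 7*y - 7, LT = x**2.

S(h_1,h_2): lcm = x**2. S = 31/132*y + 5/33.
  leading term y: no divisor's leading term divides it; move 31/132*y to the remainder.
  leading term 1: no divisor's leading term divides it; move 5/33 to the remainder.
  remainder 31/132*y + 5/33 ≠ 0; add k_3 = 31/132*y + 5/33 to the basis.

The other S-polynomials (S(h_1,k_3), S(h_2,k_3)) all reduce to 0 modulo the current basis, so we have a Gröbner basis.
Inter-reduce: drop elements whose leading term is divisible by another's, tail-reduce, and make monic.
Reduced Gröbner basis: {x**2 - 7/62, y + 20/31}.

These differ, so the ideals are not equal.
The choice of monomial ordering does not affect the verdict — as long as both bases are computed under the same ordering, their equality decides ideal equality.

No, the ideals differ.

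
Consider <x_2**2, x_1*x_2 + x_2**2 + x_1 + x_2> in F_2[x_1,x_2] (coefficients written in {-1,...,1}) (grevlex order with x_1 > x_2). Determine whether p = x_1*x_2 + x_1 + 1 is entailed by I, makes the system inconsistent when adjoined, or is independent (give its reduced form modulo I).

Adjoining x_1*x_2 + x_1 + 1 makes the ideal the whole ring: the system is inconsistent.

First compute the reduced Gröbner basis of I by Buchberger's algorithm.
f_1 = x_2**2, LT = x_2**2.
f_2 = x_1*x_2 + x_2**2 + x_1 + x_2, LT = x_1*x_2.

S(f_1,f_2): lcm = x_1*x_2**2. S = x_2**3 + x_1*x_2 + x_2**2.
  reduce S modulo (f_1, f_2):
  remainder x_1 + x_2 ≠ 0; add h_3 = x_1 + x_2 to the basis.

The other S-polynomials (S(f_1,h_3), S(f_2,h_3)) all reduce to 0 modulo the current basis, so we have a Gröbner basis.
Inter-reduce: drop elements whose leading term is divisible by another's, tail-reduce, and make monic.
Reduced Gröbner basis: {x_2**2, x_1 + x_2}.
Label its elements g_1 = x_2**2, g_2 = x_1 + x_2.

Reduce p = x_1*x_2 + x_1 + 1 modulo G:
  leading term x_1*x_2: subtract (x_2)·g_2 from x_1*x_2 + x_1 + 1 → x_2**2 + x_1 + 1
  leading term x_2**2: subtract (1)·g_1 from x_2**2 + x_1 + 1 → x_1 + 1
  leading term x_1: subtract (1)·g_2 from x_1 + 1 → x_2 + 1
  leading term x_2: no divisor's leading term divides it; move x_2 to the remainder.
  leading term 1: no divisor's leading term divides it; move 1 to the remainder.
  normal form = x_2 + 1.
The normal form is nonzero, so p ∉ I. Since p minus its normal form lies in I, I + (p) = I + (r) where r = x_2 + 1; decide whether this ideal is the whole ring.
Run Buchberger on G together with r (pairs among the g_i already reduce to 0 since G is a Gröbner basis):
g_1 = x_2**2, LT = x_2**2.
g_2 = x_1 + x_2, LT = x_1.
r = x_2 + 1, LT = x_2.

S(g_1,r): lcm = x_2**2. S = x_2.
  reduce S modulo (g_1, g_2, r):
  remainder 1 ≠ 0; add m_4 = 1 to the basis.

The other S-polynomials (S(g_1,g_2), S(g_2,r), S(g_1,m_4), S(g_2,m_4), S(r,m_4)) all reduce to 0 modulo the current basis, so we have a Gröbner basis.
Inter-reduce: drop elements whose leading term is divisible by another's, tail-reduce, and make monic.
Reduced Gröbner basis: {1}.
The reduced Gröbner basis of I + (p) is {1}: the ideal is the whole ring, so the enlarged system has no common solution — adjoining p is inconsistent.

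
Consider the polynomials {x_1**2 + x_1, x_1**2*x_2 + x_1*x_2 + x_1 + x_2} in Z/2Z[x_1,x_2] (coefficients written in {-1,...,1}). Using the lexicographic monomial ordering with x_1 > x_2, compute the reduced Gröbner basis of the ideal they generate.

G = {x_1 + x_2, x_2**2 + x_2}

f_1 = x_1**2 + x_1, LT = x_1**2.
f_2 = x_1**2*x_2 + x_1*x_2 + x_1 + x_2, LT = x_1**2*x_2.

S(f_1,f_2): lcm = x_1**2*x_2. S = x_1 + x_2.
  reduce S modulo (f_1, f_2):
  remainder x_1 + x_2 ≠ 0; add g_3 = x_1 + x_2 to the basis.

S(f_1,g_3): lcm = x_1**2. S = x_1*x_2 + x_1.
  reduce S modulo (f_1, f_2, g_3):
  remainder x_2**2 + x_2 ≠ 0; add g_4 = x_2**2 + x_2 to the basis.

The other S-polynomials (S(f_2,g_3), S(f_1,g_4), S(f_2,g_4), S(g_3,g_4)) all reduce to 0 modulo the current basis, so we have a Gröbner basis.
Inter-reduce: drop elements whose leading term is divisible by another's, tail-reduce, and make monic.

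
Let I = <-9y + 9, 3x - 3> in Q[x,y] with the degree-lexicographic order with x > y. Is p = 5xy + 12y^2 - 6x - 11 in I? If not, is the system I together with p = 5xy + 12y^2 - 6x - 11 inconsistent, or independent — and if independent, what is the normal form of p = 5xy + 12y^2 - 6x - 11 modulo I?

First compute the reduced Gröbner basis of I by Buchberger's algorithm.
f_1 = -9y + 9, LT = y.
f_2 = 3x - 3, LT = x.

The S-polynomials (S(f_1,f_2)) all reduce to 0 modulo the current basis, so we have a Gröbner basis.
Inter-reduce: drop elements whose leading term is divisible by another's, tail-reduce, and make monic.
Reduced Gröbner basis: {x - 1, y - 1}.
Label its elements g_1 = x - 1, g_2 = y - 1.

Reduce p = 5xy + 12y^2 - 6x - 11 modulo G:
  leading term xy: subtract (5y)·g_1 from 5xy + 12y^2 - 6x - 11 → 12y^2 - 6x + 5y - 11
  leading term y^2: subtract (12y)·g_2 from 12y^2 - 6x + 5y - 11 → -6x + 17y - 11
  leading term x: subtract (-6)·g_1 from -6x + 17y - 11 → 17y - 17
  leading term y: subtract (17)·g_2 from 17y - 17 → 0
  normal form = 0.
Since the normal form is 0, p ∈ I.

5xy + 12y^2 - 6x - 11 lies in I (it reduces to 0).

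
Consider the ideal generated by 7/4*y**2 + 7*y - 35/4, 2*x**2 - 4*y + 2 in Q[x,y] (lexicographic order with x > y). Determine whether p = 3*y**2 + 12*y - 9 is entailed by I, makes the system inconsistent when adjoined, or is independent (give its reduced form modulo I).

First compute the reduced Gröbner basis of I by Buchberger's algorithm.
f_1 = 7/4*y**2 + 7*y - 35/4, LT = y**2.
f_2 = 2*x**2 - 4*y + 2, LT = x**2.

The S-polynomials (S(f_1,f_2)) all reduce to 0 modulo the current basis, so we have a Gröbner basis.
Inter-reduce: drop elements whose leading term is divisible by another's, tail-reduce, and make monic.
Reduced Gröbner basis: {x**2 - 2*y + 1, y**2 + 4*y - 5}.
Label its elements g_1 = x**2 - 2*y + 1, g_2 = y**2 + 4*y - 5.

Reduce p = 3*y**2 + 12*y - 9 modulo G:
  leading term y**2: subtract (3)·g_2 from 3*y**2 + 12*y - 9 → 6
  leading term 1: no divisor's leading term divides it; move 6 to the remainder.
  normal form = 6.
The normal form is nonzero, so p ∉ I. Since p minus its normal form lies in I, I + (p) = I + (r) where r = 6; decide whether this ideal is the whole ring.
Here r = 6 is a nonzero constant, hence a unit: 1 ∈ I + (p), the Gröbner basis of I + (p) is {1}, and the enlarged system has no common solution — adjoining p is inconsistent.

Adjoining 3*y**2 + 12*y - 9 makes the ideal the whole ring: the system is inconsistent.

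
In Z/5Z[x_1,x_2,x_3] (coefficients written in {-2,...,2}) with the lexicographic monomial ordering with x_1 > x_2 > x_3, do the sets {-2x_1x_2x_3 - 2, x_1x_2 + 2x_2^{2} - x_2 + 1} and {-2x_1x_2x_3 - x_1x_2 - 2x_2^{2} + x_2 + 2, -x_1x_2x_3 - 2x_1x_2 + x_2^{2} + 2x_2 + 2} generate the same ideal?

Equality of ideals is decidable: compute both reduced Gröbner bases (unique for the ordering) and check whether they agree.
Buchberger on the first generating set:
f_1 = -2x_1x_2x_3 - 2, LT = x_1x_2x_3.
f_2 = x_1x_2 + 2x_2^{2} - x_2 + 1, LT = x_1x_2.

S(f_1,f_2): lcm = x_1x_2x_3. S = -2x_2^{2}x_3 + x_2x_3 - x_3 + 1.
  leading term x_2^{2}x_3: no divisor's leading term divides it; move -2x_2^{2}x_3 to the remainder.
  leading term x_2x_3: no divisor's leading term divides it; move x_2x_3 to the remainder.
  leading term x_3: no divisor's leading term divides it; move -x_3 to the remainder.
  leading term 1: no divisor's leading term divides it; move 1 to the remainder.
  remainder -2x_2^{2}x_3 + x_2x_3 - x_3 + 1 ≠ 0; add g_3 = -2x_2^{2}x_3 + x_2x_3 - x_3 + 1 to the basis.

S(f_1,g_3): lcm = x_1x_2^{2}x_3. S = -2x_1x_2x_3 + 2x_1x_3 - 2x_1 + x_2.
  leading term x_1x_2x_3: subtract (1)·f_1 from -2x_1x_2x_3 + 2x_1x_3 - 2x_1 + x_2 → 2x_1x_3 - 2x_1 + x_2 + 2
  leading term x_1x_3: no divisor's leading term divides it; move 2x_1x_3 to the remainder.
  leading term x_1: no divisor's leading term divides it; move -2x_1 to the remainder.
  leading term x_2: no divisor's leading term divides it; move x_2 to the remainder.
  leading term 1: no divisor's leading term divides it; move 2 to the remainder.
  remainder 2x_1x_3 - 2x_1 + x_2 + 2 ≠ 0; add g_4 = 2x_1x_3 - 2x_1 + x_2 + 2 to the basis.

The other S-polynomials (S(f_2,g_3), S(f_1,g_4), S(f_2,g_4), S(g_3,g_4)) all reduce to 0 modulo the current basis, so we have a Gröbner basis.
Inter-reduce: drop elements whose leading term is divisible by another's, tail-reduce, and make monic.
Reduced Gröbner basis: {x_1x_2 + 2x_2^{2} - x_2 + 1, x_1x_3 - x_1 - 2x_2 + 1, x_2^{2}x_3 + 2x_2x_3 - 2x_3 + 2}.

Buchberger on the second generating set:
h_1 = -2x_1x_2x_3 - x_1x_2 - 2x_2^{2} + x_2 + 2, LT = x_1x_2x_3.
h_2 = -x_1x_2x_3 - 2x_1x_2 + x_2^{2} + 2x_2 + 2, LT = x_1x_2x_3.

S(h_1,h_2): lcm = x_1x_2x_3. S = x_1x_2 + 2x_2^{2} - x_2 + 1.
  leading term x_1x_2: no divisor's leading term divides it; move x_1x_2 to the remainder.
  leading term x_2^{2}: no divisor's leading term divides it; move 2x_2^{2} to the remainder.
  leading term x_2: no divisor's leading term divides it; move -x_2 to the remainder.
  leading term 1: no divisor's leading term divides it; move 1 to the remainder.
  remainder x_1x_2 + 2x_2^{2} - x_2 + 1 ≠ 0; add k_3 = x_1x_2 + 2x_2^{2} - x_2 + 1 to the basis.

S(h_1,k_3): lcm = x_1x_2x_3. S = -2x_1x_2 - 2x_2^{2}x_3 + x_2^{2} + x_2x_3 + 2x_2 - x_3 - 1.
  leading term x_1x_2: subtract (-2)·k_3 from -2x_1x_2 - 2x_2^{2}x_3 + x_2^{2} + x_2x_3 + 2x_2 - x_3 - 1 → -2x_2^{2}x_3 + x_2x_3 - x_3 + 1
  leading term x_2^{2}x_3: no divisor's leading term divides it; move -2x_2^{2}x_3 to the remainder.
  leading term x_2x_3: no divisor's leading term divides it; move x_2x_3 to the remainder.
  leading term x_3: no divisor's leading term divides it; move -x_3 to the remainder.
  leading term 1: no divisor's leading term divides it; move 1 to the remainder.
  remainder -2x_2^{2}x_3 + x_2x_3 - x_3 + 1 ≠ 0; add k_4 = -2x_2^{2}x_3 + x_2x_3 - x_3 + 1 to the basis.

S(h_1,k_4): lcm = x_1x_2^{2}x_3. S = -2x_1x_2^{2} - 2x_1x_2x_3 + 2x_1x_3 - 2x_1 + x_2^{3} + 2x_2^{2} - x_2.
  leading term x_1x_2^{2}: subtract (-2x_2)·k_3 from -2x_1x_2^{2} - 2x_1x_2x_3 + 2x_1x_3 - 2x_1 + x_2^{3} + 2x_2^{2} - x_2 → -2x_1x_2x_3 + 2x_1x_3 - 2x_1 + x_2
  leading term x_1x_2x_3: subtract (1)·h_1 from -2x_1x_2x_3 + 2x_1x_3 - 2x_1 + x_2 → x_1x_2 + 2x_1x_3 - 2x_1 + 2x_2^{2} - 2
  leading term x_1x_2: subtract (1)·k_3 from x_1x_2 + 2x_1x_3 - 2x_1 + 2x_2^{2} - 2 → 2x_1x_3 - 2x_1 + x_2 + 2
  leading term x_1x_3: no divisor's leading term divides it; move 2x_1x_3 to the remainder.
  leading term x_1: no divisor's leading term divides it; move -2x_1 to the remainder.
  leading term x_2: no divisor's leading term divides it; move x_2 to the remainder.
  leading term 1: no divisor's leading term divides it; move 2 to the remainder.
  remainder 2x_1x_3 - 2x_1 + x_2 + 2 ≠ 0; add k_5 = 2x_1x_3 - 2x_1 + x_2 + 2 to the basis.

The other S-polynomials (S(h_2,k_3), S(h_2,k_4), S(k_3,k_4), S(h_1,k_5), S(h_2,k_5), S(k_3,k_5), S(k_4,k_5)) all reduce to 0 modulo the current basis, so we have a Gröbner basis.
Inter-reduce: drop elements whose leading term is divisible by another's, tail-reduce, and make monic.
Reduced Gröbner basis: {x_1x_2 + 2x_2^{2} - x_2 + 1, x_1x_3 - x_1 - 2x_2 + 1, x_2^{2}x_3 + 2x_2x_3 - 2x_3 + 2}.

The two bases agree; hence the ideals are identical.

Yes, the ideals are equal.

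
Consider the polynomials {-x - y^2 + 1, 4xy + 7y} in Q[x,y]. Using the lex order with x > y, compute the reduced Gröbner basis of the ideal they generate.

f_1 = -x - y^2 + 1, LT = x.
f_2 = 4xy + 7y, LT = xy.

S(f_1,f_2): lcm = xy. S = y^3 - 11/4y.
  leading term y^3: no divisor's leading term divides it; move y^3 to the remainder.
  leading term y: no divisor's leading term divides it; move -11/4y to the remainder.
  remainder y^3 - 11/4y ≠ 0; add g_3 = y^3 - 11/4y to the basis.

The other S-polynomials (S(f_1,g_3), S(f_2,g_3)) all reduce to 0 modulo the current basis, so we have a Gröbner basis.
Inter-reduce: drop elements whose leading term is divisible by another's, tail-reduce, and make monic.

G = {x + y^2 - 1, y^3 - 11/4y}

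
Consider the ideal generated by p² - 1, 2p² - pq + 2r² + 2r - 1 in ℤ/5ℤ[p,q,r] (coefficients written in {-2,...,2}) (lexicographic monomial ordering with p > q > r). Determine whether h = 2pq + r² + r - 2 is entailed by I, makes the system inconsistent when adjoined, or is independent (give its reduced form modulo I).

First compute the reduced Gröbner basis of I by Buchberger's algorithm.
f_1 = p² - 1, LT = p².
f_2 = 2p² - pq + 2r² + 2r - 1, LT = p².

S(f_1,f_2): lcm = p². S = -2pq - r² - r + 2.
  reduce S modulo (f_1, f_2):
  remainder -2pq - r² - r + 2 ≠ 0; add k_3 = -2pq - r² - r + 2 to the basis.

S(f_1,k_3): lcm = p²q. S = 2pr² + 2pr + p - q.
  reduce S modulo (f_1, f_2, k_3):
  remainder 2pr² + 2pr + p - q ≠ 0; add k_4 = 2pr² + 2pr + p - q to the basis.

S(k_3,k_4): lcm = pqr². S = -pqr + 2pq - 2q² - 2r⁴ - 2r³ - r².
  reduce S modulo (f_1, f_2, k_3, k_4):
  remainder -2q² - 2r⁴ + r³ + r² - 2r + 2 ≠ 0; add k_5 = -2q² - 2r⁴ + r³ + r² - 2r + 2 to the basis.

The other S-polynomials (S(f_2,k_3), S(f_1,k_4), S(f_2,k_4), S(f_1,k_5), S(f_2,k_5), S(k_3,k_5), S(k_4,k_5)) all reduce to 0 modulo the current basis, so we have a Gröbner basis.
Inter-reduce: drop elements whose leading term is divisible by another's, tail-reduce, and make monic.
Reduced Gröbner basis: {p² - 1, pq - 2r² - 2r - 1, pr² + pr - 2p + 2q, q² + r⁴ + 2r³ + 2r² + r - 1}.
Label its elements g_1 = p² - 1, g_2 = pq - 2r² - 2r - 1, g_3 = pr² + pr - 2p + 2q, g_4 = q² + r⁴ + 2r³ + 2r² + r - 1.

Reduce h = 2pq + r² + r - 2 modulo G:
  leading term pq: subtract (2)·g_2 from 2pq + r² + r - 2 → 0
  normal form = 0.
Since the normal form is 0, h ∈ I.

2pq + r² + r - 2 lies in I (it reduces to 0).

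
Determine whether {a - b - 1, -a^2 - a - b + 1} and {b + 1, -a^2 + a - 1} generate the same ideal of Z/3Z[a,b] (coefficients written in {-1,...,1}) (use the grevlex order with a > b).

For a fixed monomial order, each ideal has a unique reduced Gröbner basis; comparing bases decides equality.
Buchberger on the first generating set:
f_1 = a - b - 1, LT = a.
f_2 = -a^2 - a - b + 1, LT = a^2.

S(f_1,f_2): lcm = a^2. S = -ab + a - b + 1.
  reduce S modulo (f_1, f_2):
  remainder -b^2 - b - 1 ≠ 0; add g_3 = -b^2 - b - 1 to the basis.

The other S-polynomials (S(f_1,g_3), S(f_2,g_3)) all reduce to 0 modulo the current basis, so we have a Gröbner basis.
Inter-reduce: drop elements whose leading term is divisible by another's, tail-reduce, and make monic.
Reduced Gröbner basis: {b^2 + b + 1, a - b - 1}.

Buchberger on the second generating set:
h_1 = b + 1, LT = b.
h_2 = -a^2 + a - 1, LT = a^2.

The S-polynomials (S(h_1,h_2)) all reduce to 0 modulo the current basis, so we have a Gröbner basis.
Inter-reduce: drop elements whose leading term is divisible by another's, tail-reduce, and make monic.
Reduced Gröbner basis: {a^2 - a + 1, b + 1}.

Since the reduced bases disagree, the two ideals are not the same.
The choice of monomial ordering does not affect the verdict — as long as both bases are computed under the same ordering, their equality decides ideal equality.

No, the ideals differ.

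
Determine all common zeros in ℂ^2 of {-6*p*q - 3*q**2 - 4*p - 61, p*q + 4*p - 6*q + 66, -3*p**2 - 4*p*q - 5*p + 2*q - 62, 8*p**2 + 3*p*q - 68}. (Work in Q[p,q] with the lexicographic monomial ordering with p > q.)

{(-4, 5)}

Compute a lex Gröbner basis by Buchberger's algorithm.
f_1 = -6*p*q - 4*p - 3*q**2 - 61, LT = p*q.
f_2 = p*q + 4*p - 6*q + 66, LT = p*q.
f_3 = -3*p**2 - 4*p*q - 5*p + 2*q - 62, LT = p**2.
f_4 = 8*p**2 + 3*p*q - 68, LT = p**2.

S(f_1,f_2): lcm = p*q. S = -10/3*p + 1/2*q**2 + 6*q - 335/6.
  leading term p: no divisor's leading term divides it; move -10/3*p to the remainder.
  leading term q**2: no divisor's leading term divides it; move 1/2*q**2 to the remainder.
  leading term q: no divisor's leading term divides it; move 6*q to the remainder.
  leading term 1: no divisor's leading term divides it; move -335/6 to the remainder.
  remainder -10/3*p + 1/2*q**2 + 6*q - 335/6 ≠ 0; add h_5 = -10/3*p + 1/2*q**2 + 6*q - 335/6 to the basis.

S(f_1,f_3): lcm = p**2*q. S = 2/3*p**2 - 5/6*p*q**2 - 5/3*p*q + 61/6*p + 2/3*q**2 - 62/3*q.
  leading term p**2: subtract (-2/9)·f_3 from 2/3*p**2 - 5/6*p*q**2 - 5/3*p*q + 61/6*p + 2/3*q**2 - 62/3*q → -5/6*p*q**2 - 23/9*p*q + 163/18*p + 2/3*q**2 - 182/9*q - 124/9
  leading term p*q**2: subtract (5/36*q)·f_1 from -5/6*p*q**2 - 23/9*p*q + 163/18*p + 2/3*q**2 - 182/9*q - 124/9 → -2*p*q + 163/18*p + 5/12*q**3 + 2/3*q**2 - 47/4*q - 124/9
  leading term p*q: subtract (1/3)·f_1 from -2*p*q + 163/18*p + 5/12*q**3 + 2/3*q**2 - 47/4*q - 124/9 → 187/18*p + 5/12*q**3 + 5/3*q**2 - 47/4*q + 59/9
  leading term p: subtract (-187/60)·h_5 from 187/18*p + 5/12*q**3 + 5/3*q**2 - 47/4*q + 59/9 → 5/12*q**3 + 129/40*q**2 + 139/20*q - 4019/24
  leading term q**3: no divisor's leading term divides it; move 5/12*q**3 to the remainder.
  leading term q**2: no divisor's leading term divides it; move 129/40*q**2 to the remainder.
  leading term q: no divisor's leading term divides it; move 139/20*q to the remainder.
  leading term 1: no divisor's leading term divides it; move -4019/24 to the remainder.
  remainder 5/12*q**3 + 129/40*q**2 + 139/20*q - 4019/24 ≠ 0; add h_6 = 5/12*q**3 + 129/40*q**2 + 139/20*q - 4019/24 to the basis.

S(f_1,f_4): lcm = p**2*q. S = 2/3*p**2 + 1/8*p*q**2 + 61/6*p + 17/2*q.
  leading term p**2: subtract (-2/9)·f_3 from 2/3*p**2 + 1/8*p*q**2 + 61/6*p + 17/2*q → 1/8*p*q**2 - 8/9*p*q + 163/18*p + 161/18*q - 124/9
  leading term p*q**2: subtract (-1/48*q)·f_1 from 1/8*p*q**2 - 8/9*p*q + 163/18*p + 161/18*q - 124/9 → -35/36*p*q + 163/18*p - 1/16*q**3 + 1105/144*q - 124/9
  leading term p*q: subtract (35/216)·f_1 from -35/36*p*q + 163/18*p - 1/16*q**3 + 1105/144*q - 124/9 → 262/27*p - 1/16*q**3 + 35/72*q**2 + 1105/144*q - 841/216
  leading term p: subtract (-131/45)·h_5 from 262/27*p - 1/16*q**3 + 35/72*q**2 + 1105/144*q - 841/216 → -1/16*q**3 + 233/120*q**2 + 18101/720*q - 11983/72
  leading term q**3: subtract (-3/20)·h_6 from -1/16*q**3 + 233/120*q**2 + 18101/720*q - 11983/72 → 5821/2400*q**2 + 47129/1800*q - 275831/1440
  leading term q**2: no divisor's leading term divides it; move 5821/2400*q**2 to the remainder.
  leading term q: no divisor's leading term divides it; move 47129/1800*q to the remainder.
  leading term 1: no divisor's leading term divides it; move -275831/1440 to the remainder.
  remainder 5821/2400*q**2 + 47129/1800*q - 275831/1440 ≠ 0; add h_7 = 5821/2400*q**2 + 47129/1800*q - 275831/1440 to the basis.

S(f_2,f_3): lcm = p**2*q. S = 4*p**2 - 4/3*p*q**2 - 23/3*p*q + 66*p + 2/3*q**2 - 62/3*q.
  leading term p**2: subtract (-4/3)·f_3 from 4*p**2 - 4/3*p*q**2 - 23/3*p*q + 66*p + 2/3*q**2 - 62/3*q → -4/3*p*q**2 - 13*p*q + 178/3*p + 2/3*q**2 - 18*q - 248/3
  leading term p*q**2: subtract (2/9*q)·f_1 from -4/3*p*q**2 - 13*p*q + 178/3*p + 2/3*q**2 - 18*q - 248/3 → -109/9*p*q + 178/3*p + 2/3*q**3 + 2/3*q**2 - 40/9*q - 248/3
  leading term p*q: subtract (109/54)·f_1 from -109/9*p*q + 178/3*p + 2/3*q**3 + 2/3*q**2 - 40/9*q - 248/3 → 1820/27*p + 2/3*q**3 + 121/18*q**2 - 40/9*q + 2185/54
  leading term p: subtract (-182/9)·h_5 from 1820/27*p + 2/3*q**3 + 121/18*q**2 - 40/9*q + 2185/54 → 2/3*q**3 + 101/6*q**2 + 1052/9*q - 19595/18
  leading term q**3: subtract (8/5)·h_6 from 2/3*q**3 + 101/6*q**2 + 1052/9*q - 19595/18 → 1751/150*q**2 + 23798/225*q - 73861/90
  leading term q**2: subtract (28016/5821)·h_7 from 1751/150*q**2 + 23798/225*q - 73861/90 → -117856/5821*q + 589280/5821
  leading term q: no divisor's leading term divides it; move -117856/5821*q to the remainder.
  leading term 1: no divisor's leading term divides it; move 589280/5821 to the remainder.
  remainder -117856/5821*q + 589280/5821 ≠ 0; add h_8 = -117856/5821*q + 589280/5821 to the basis.

The other S-polynomials (S(f_2,f_4), S(f_3,f_4), S(f_1,h_5), S(f_2,h_5), S(f_3,h_5), S(f_4,h_5), S(f_1,h_6), S(f_2,h_6), S(f_3,h_6), S(f_4,h_6), S(h_5,h_6), S(f_1,h_7), S(f_2,h_7), S(f_3,h_7), S(f_4,h_7), S(h_5,h_7), S(h_6,h_7), S(f_1,h_8), S(f_2,h_8), S(f_3,h_8), S(f_4,h_8), S(h_5,h_8), S(h_6,h_8), S(h_7,h_8)) all reduce to 0 modulo the current basis, so we have a Gröbner basis.
Inter-reduce: drop elements whose leading term is divisible by another's, tail-reduce, and make monic.
Reduced Gröbner basis: {p + 4, q - 5}.

From the last basis element, q - 5 = 0, so q takes values in {5}. Each choice, substituted upward through the basis, yields the corresponding point(s) of the solution set.
  q = 5: the earlier basis element becomes p + 4 = 0, giving p = -4 — point (-4, 5).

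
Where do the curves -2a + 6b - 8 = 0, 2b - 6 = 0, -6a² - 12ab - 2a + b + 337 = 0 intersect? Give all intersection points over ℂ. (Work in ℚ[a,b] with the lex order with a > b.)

Compute a lex Gröbner basis by Buchberger's algorithm.
f_1 = -2a + 6b - 8, LT = a.
f_2 = 2b - 6, LT = b.
f_3 = -6a² - 12ab - 2a + b + 337, LT = a².

The S-polynomials (S(f_1,f_2), S(f_1,f_3), S(f_2,f_3)) all reduce to 0 modulo the current basis, so we have a Gröbner basis.
Inter-reduce: drop elements whose leading term is divisible by another's, tail-reduce, and make monic.
Reduced Gröbner basis: {a - 5, b - 3}.

Elimination: the polynomial b - 3 lies in the elimination ideal for b, so b ∈ {3}. For each such b, the remaining basis elements (now univariate) give the rest of the solution.
  b = 3: the earlier basis element becomes a - 5 = 0, giving a = 5 — point (5, 3).

{(5, 3)}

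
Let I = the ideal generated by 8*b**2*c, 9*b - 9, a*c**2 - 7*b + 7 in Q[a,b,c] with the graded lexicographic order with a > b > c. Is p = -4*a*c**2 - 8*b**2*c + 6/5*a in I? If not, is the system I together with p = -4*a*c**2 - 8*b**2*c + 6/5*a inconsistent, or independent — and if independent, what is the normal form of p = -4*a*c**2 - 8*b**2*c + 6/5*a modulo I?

-4*a*c**2 - 8*b**2*c + 6/5*a is independent of I; its normal form modulo I is 6/5*a.

First compute the reduced Gröbner basis of I by Buchberger's algorithm.
f_1 = 8*b**2*c, LT = b**2*c.
f_2 = 9*b - 9, LT = b.
f_3 = a*c**2 - 7*b + 7, LT = a*c**2.

S(f_1,f_2): lcm = b**2*c. S = b*c.
  leading term b*c: subtract (1/9*c)·f_2 from b*c → c
  leading term c: no divisor's leading term divides it; move c to the remainder.
  remainder c ≠ 0; add h_4 = c to the basis.

The other S-polynomials (S(f_1,f_3), S(f_2,f_3), S(f_1,h_4), S(f_2,h_4), S(f_3,h_4)) all reduce to 0 modulo the current basis, so we have a Gröbner basis.
Inter-reduce: drop elements whose leading term is divisible by another's, tail-reduce, and make monic.
Reduced Gröbner basis: {b - 1, c}.
Label its elements g_1 = b - 1, g_2 = c.

Reduce p = -4*a*c**2 - 8*b**2*c + 6/5*a modulo G:
  leading term a*c**2: subtract (-4*a*c)·g_2 from -4*a*c**2 - 8*b**2*c + 6/5*a → -8*b**2*c + 6/5*a
  leading term b**2*c: subtract (-8*b*c)·g_1 from -8*b**2*c + 6/5*a → -8*b*c + 6/5*a
  leading term b*c: subtract (-8*c)·g_1 from -8*b*c + 6/5*a → 6/5*a - 8*c
  leading term a: no divisor's leading term divides it; move 6/5*a to the remainder.
  leading term c: subtract (-8)·g_2 from -8*c → 0
  normal form = 6/5*a.
The normal form is nonzero, so p ∉ I. Since p minus its normal form lies in I, I + (p) = I + (r) where r = 6/5*a; decide whether this ideal is the whole ring.
Run Buchberger on G together with r (pairs among the g_i already reduce to 0 since G is a Gröbner basis):
g_1 = b - 1, LT = b.
g_2 = c, LT = c.
r = 6/5*a, LT = a.

The S-polynomials (S(g_1,g_2), S(g_1,r), S(g_2,r)) all reduce to 0 modulo the current basis, so we have a Gröbner basis.
Inter-reduce: drop elements whose leading term is divisible by another's, tail-reduce, and make monic.
Reduced Gröbner basis: {a, b - 1, c}.
The reduced Gröbner basis of I + (p) is {a, b - 1, c} ≠ {1}, a proper ideal, so the enlarged system stays consistent: p is independent of I, with normal form 6/5*a.

The remainder on division by a Gröbner basis is unique — it is the normal form.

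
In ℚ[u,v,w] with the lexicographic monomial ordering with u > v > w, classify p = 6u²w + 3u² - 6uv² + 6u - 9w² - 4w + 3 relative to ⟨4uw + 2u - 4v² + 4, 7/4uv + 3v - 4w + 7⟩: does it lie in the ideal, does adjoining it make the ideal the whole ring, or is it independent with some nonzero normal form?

First compute the reduced Gröbner basis of I by Buchberger's algorithm.
f_1 = 4uw + 2u - 4v² + 4, LT = uw.
f_2 = 7/4uv + 3v - 4w + 7, LT = uv.

S(f_1,f_2): lcm = uvw. S = ½uv - v³ - 12/7vw + v + 16/7w² - 4w.
  leading term uv: subtract (2/7)·f_2 from ½uv - v³ - 12/7vw + v + 16/7w² - 4w → -v³ - 12/7vw + 1/7v + 16/7w² - 20/7w - 2
  leading term v³: no divisor's leading term divides it; move -v³ to the remainder.
  leading term vw: no divisor's leading term divides it; move -12/7vw to the remainder.
  leading term v: no divisor's leading term divides it; move 1/7v to the remainder.
  leading term w²: no divisor's leading term divides it; move 16/7w² to the remainder.
  leading term w: no divisor's leading term divides it; move -20/7w to the remainder.
  leading term 1: no divisor's leading term divides it; move -2 to the remainder.
  remainder -v³ - 12/7vw + 1/7v + 16/7w² - 20/7w - 2 ≠ 0; add h_3 = -v³ - 12/7vw + 1/7v + 16/7w² - 20/7w - 2 to the basis.

The other S-polynomials (S(f_1,h_3), S(f_2,h_3)) all reduce to 0 modulo the current basis, so we have a Gröbner basis.
Inter-reduce: drop elements whose leading term is divisible by another's, tail-reduce, and make monic.
Reduced Gröbner basis: {uv + 12/7v - 16/7w + 4, uw + ½u - v² + 1, v³ + 12/7vw - 1/7v - 16/7w² + 20/7w + 2}.
Label its elements g_1 = uv + 12/7v - 16/7w + 4, g_2 = uw + ½u - v² + 1, g_3 = v³ + 12/7vw - 1/7v - 16/7w² + 20/7w + 2.

Reduce p = 6u²w + 3u² - 6uv² + 6u - 9w² - 4w + 3 modulo G:
  leading term u²w: subtract (6u)·g_2 from 6u²w + 3u² - 6uv² + 6u - 9w² - 4w + 3 → -9w² - 4w + 3
  leading term w²: no divisor's leading term divides it; move -9w² to the remainder.
  leading term w: no divisor's leading term divides it; move -4w to the remainder.
  leading term 1: no divisor's leading term divides it; move 3 to the remainder.
  normal form = -9w² - 4w + 3.
The normal form is nonzero, so p ∉ I. Since p minus its normal form lies in I, I + (p) = I + (r) where r = -9w² - 4w + 3; decide whether this ideal is the whole ring.
Run Buchberger on G together with r (pairs among the g_i already reduce to 0 since G is a Gröbner basis):
g_1 = uv + 12/7v - 16/7w + 4, LT = uv.
g_2 = uw + ½u - v² + 1, LT = uw.
g_3 = v³ + 12/7vw - 1/7v - 16/7w² + 20/7w + 2, LT = v³.
r = -9w² - 4w + 3, LT = w².

S(g_2,r): lcm = uw². S = 1/18uw + ⅓u - v²w + w.
  leading term uw: subtract (1/18)·g_2 from 1/18uw + ⅓u - v²w + w → 11/36u - v²w + 1/18v² + w - 1/18
  leading term u: no divisor's leading term divides it; move 11/36u to the remainder.
  leading term v²w: no divisor's leading term divides it; move -v²w to the remainder.
  leading term v²: no divisor's leading term divides it; move 1/18v² to the remainder.
  leading term w: no divisor's leading term divides it; move w to the remainder.
  leading term 1: no divisor's leading term divides it; move -1/18 to the remainder.
  remainder 11/36u - v²w + 1/18v² + w - 1/18 ≠ 0; add m_5 = 11/36u - v²w + 1/18v² + w - 1/18 to the basis.

The other S-polynomials (S(g_1,g_2), S(g_1,g_3), S(g_1,r), S(g_2,g_3), S(g_3,r), S(g_1,m_5), S(g_2,m_5), S(g_3,m_5), S(r,m_5)) all reduce to 0 modulo the current basis, so we have a Gröbner basis.
Inter-reduce: drop elements whose leading term is divisible by another's, tail-reduce, and make monic.
Reduced Gröbner basis: {u - 36/11v²w + 2/11v² + 36/11w - 2/11, v³ + 12/7vw - 1/7v + 244/63w + 26/21, w² + 4/9w - ⅓}.
The reduced Gröbner basis of I + (p) is {u - 36/11v²w + 2/11v² + 36/11w - 2/11, v³ + 12/7vw - 1/7v + 244/63w + 26/21, w² + 4/9w - ⅓} ≠ {1}, a proper ideal, so the enlarged system stays consistent: p is independent of I, with normal form -9w² - 4w + 3.

Ideal membership is decidable via reduction modulo a Gröbner basis.

6u²w + 3u² - 6uv² + 6u - 9w² - 4w + 3 is independent of I; its normal form modulo I is -9w² - 4w + 3.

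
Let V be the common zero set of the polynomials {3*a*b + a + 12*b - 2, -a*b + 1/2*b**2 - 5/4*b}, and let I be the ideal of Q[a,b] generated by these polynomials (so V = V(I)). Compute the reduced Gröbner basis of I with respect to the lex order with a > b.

G = {a + 3/2*b**2 + 33/4*b - 2, b**3 + 35/6*b**2 - 13/6*b}

Buchberger's algorithm terminates because the ascending chain of leading-term ideals stabilizes.

f_1 = 3*a*b + a + 12*b - 2, LT = a*b.
f_2 = -a*b + 1/2*b**2 - 5/4*b, LT = a*b.

S(f_1,f_2): lcm = a*b. S = 1/3*a + 1/2*b**2 + 11/4*b - 2/3.
  leading term a: no divisor's leading term divides it; move 1/3*a to the remainder.
  leading term b**2: no divisor's leading term divides it; move 1/2*b**2 to the remainder.
  leading term b: no divisor's leading term divides it; move 11/4*b to the remainder.
  leading term 1: no divisor's leading term divides it; move -2/3 to the remainder.
  remainder 1/3*a + 1/2*b**2 + 11/4*b - 2/3 ≠ 0; add g_3 = 1/3*a + 1/2*b**2 + 11/4*b - 2/3 to the basis.

S(f_1,g_3): lcm = a*b. S = 1/3*a - 3/2*b**3 - 33/4*b**2 + 6*b - 2/3.
  leading term a: subtract (1)·g_3 from 1/3*a - 3/2*b**3 - 33/4*b**2 + 6*b - 2/3 → -3/2*b**3 - 35/4*b**2 + 13/4*b
  leading term b**3: no divisor's leading term divides it; move -3/2*b**3 to the remainder.
  leading term b**2: no divisor's leading term divides it; move -35/4*b**2 to the remainder.
  leading term b: no divisor's leading term divides it; move 13/4*b to the remainder.
  remainder -3/2*b**3 - 35/4*b**2 + 13/4*b ≠ 0; add g_4 = -3/2*b**3 - 35/4*b**2 + 13/4*b to the basis.

S(f_2,g_3): lcm = a*b. S = -3/2*b**3 - 35/4*b**2 + 13/4*b.
  leading term b**3: subtract (1)·g_4 from -3/2*b**3 - 35/4*b**2 + 13/4*b → 0
  remainder 0.

S(f_1,g_4): lcm = a*b**3. S = -11/2*a*b**2 + 13/6*a*b + 4*b**3 - 2/3*b**2.
  leading term a*b**2: subtract (-11/6*b)·f_1 from -11/2*a*b**2 + 13/6*a*b + 4*b**3 - 2/3*b**2 → 4*a*b + 4*b**3 + 64/3*b**2 - 11/3*b
  leading term a*b: subtract (4/3)·f_1 from 4*a*b + 4*b**3 + 64/3*b**2 - 11/3*b → -4/3*a + 4*b**3 + 64/3*b**2 - 59/3*b + 8/3
  leading term a: subtract (-4)·g_3 from -4/3*a + 4*b**3 + 64/3*b**2 - 59/3*b + 8/3 → 4*b**3 + 70/3*b**2 - 26/3*b
  leading term b**3: subtract (-8/3)·g_4 from 4*b**3 + 70/3*b**2 - 26/3*b → 0
  remainder 0.

S(f_2,g_4): lcm = a*b**3. S = -35/6*a*b**2 + 13/6*a*b - 1/2*b**4 + 5/4*b**3.
  leading term a*b**2: subtract (-35/18*b)·f_1 from -35/6*a*b**2 + 13/6*a*b - 1/2*b**4 + 5/4*b**3 → 37/9*a*b - 1/2*b**4 + 5/4*b**3 + 70/3*b**2 - 35/9*b
  leading term a*b: subtract (37/27)·f_1 from 37/9*a*b - 1/2*b**4 + 5/4*b**3 + 70/3*b**2 - 35/9*b → -37/27*a - 1/2*b**4 + 5/4*b**3 + 70/3*b**2 - 61/3*b + 74/27
  leading term a: subtract (-37/9)·g_3 from -37/27*a - 1/2*b**4 + 5/4*b**3 + 70/3*b**2 - 61/3*b + 74/27 → -1/2*b**4 + 5/4*b**3 + 457/18*b**2 - 325/36*b
  leading term b**4: subtract (1/3*b)·g_4 from -1/2*b**4 + 5/4*b**3 + 457/18*b**2 - 325/36*b → 25/6*b**3 + 875/36*b**2 - 325/36*b
  leading term b**3: subtract (-25/9)·g_4 from 25/6*b**3 + 875/36*b**2 - 325/36*b → 0
  remainder 0.

S(g_3,g_4): leading monomials are coprime, so the S-polynomial reduces to 0 (Buchberger's first criterion).
Every S-polynomial of the final basis reduces to 0, so we have a Gröbner basis.
Inter-reduce: drop elements whose leading term is divisible by another's, tail-reduce, and make monic.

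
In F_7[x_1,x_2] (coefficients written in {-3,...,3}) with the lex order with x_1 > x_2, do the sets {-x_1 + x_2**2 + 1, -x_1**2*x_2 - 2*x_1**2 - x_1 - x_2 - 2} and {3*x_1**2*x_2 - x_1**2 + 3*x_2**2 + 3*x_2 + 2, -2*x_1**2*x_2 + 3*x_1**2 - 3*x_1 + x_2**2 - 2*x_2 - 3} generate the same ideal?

Yes, the ideals are equal.

Equality of ideals is decidable: compute both reduced Gröbner bases (unique for the ordering) and check whether they agree.
Buchberger on the first generating set:
f_1 = -x_1 + x_2**2 + 1, LT = x_1.
f_2 = -x_1**2*x_2 - 2*x_1**2 - x_1 - x_2 - 2, LT = x_1**2*x_2.

S(f_1,f_2): lcm = x_1**2*x_2. S = -2*x_1**2 - x_1*x_2**3 - x_1*x_2 - x_1 - x_2 - 2.
  leading term x_1**2: subtract (2*x_1)·f_1 from -2*x_1**2 - x_1*x_2**3 - x_1*x_2 - x_1 - x_2 - 2 → -x_1*x_2**3 - 2*x_1*x_2**2 - x_1*x_2 - 3*x_1 - x_2 - 2
  leading term x_1*x_2**3: subtract (x_2**3)·f_1 from -x_1*x_2**3 - 2*x_1*x_2**2 - x_1*x_2 - 3*x_1 - x_2 - 2 → -2*x_1*x_2**2 - x_1*x_2 - 3*x_1 - x_2**5 - x_2**3 - x_2 - 2
  leading term x_1*x_2**2: subtract (2*x_2**2)·f_1 from -2*x_1*x_2**2 - x_1*x_2 - 3*x_1 - x_2**5 - x_2**3 - x_2 - 2 → -x_1*x_2 - 3*x_1 - x_2**5 - 2*x_2**4 - x_2**3 - 2*x_2**2 - x_2 - 2
  leading term x_1*x_2: subtract (x_2)·f_1 from -x_1*x_2 - 3*x_1 - x_2**5 - 2*x_2**4 - x_2**3 - 2*x_2**2 - x_2 - 2 → -3*x_1 - x_2**5 - 2*x_2**4 - 2*x_2**3 - 2*x_2**2 - 2*x_2 - 2
  leading term x_1: subtract (3)·f_1 from -3*x_1 - x_2**5 - 2*x_2**4 - 2*x_2**3 - 2*x_2**2 - 2*x_2 - 2 → -x_2**5 - 2*x_2**4 - 2*x_2**3 + 2*x_2**2 - 2*x_2 + 2
  leading term x_2**5: no divisor's leading term divides it; move -x_2**5 to the remainder.
  leading term x_2**4: no divisor's leading term divides it; move -2*x_2**4 to the remainder.
  leading term x_2**3: no divisor's leading term divides it; move -2*x_2**3 to the remainder.
  leading term x_2**2: no divisor's leading term divides it; move 2*x_2**2 to the remainder.
  leading term x_2: no divisor's leading term divides it; move -2*x_2 to the remainder.
  leading term 1: no divisor's leading term divides it; move 2 to the remainder.
  remainder -x_2**5 - 2*x_2**4 - 2*x_2**3 + 2*x_2**2 - 2*x_2 + 2 ≠ 0; add g_3 = -x_2**5 - 2*x_2**4 - 2*x_2**3 + 2*x_2**2 - 2*x_2 + 2 to the basis.

The other S-polynomials (S(f_1,g_3), S(f_2,g_3)) all reduce to 0 modulo the current basis, so we have a Gröbner basis.
Inter-reduce: drop elements whose leading term is divisible by another's, tail-reduce, and make monic.
Reduced Gröbner basis: {x_1 - x_2**2 - 1, x_2**5 + 2*x_2**4 + 2*x_2**3 - 2*x_2**2 + 2*x_2 - 2}.

Buchberger on the second generating set:
h_1 = 3*x_1**2*x_2 - x_1**2 + 3*x_2**2 + 3*x_2 + 2, LT = x_1**2*x_2.
h_2 = -2*x_1**2*x_2 + 3*x_1**2 - 3*x_1 + x_2**2 - 2*x_2 - 3, LT = x_1**2*x_2.

S(h_1,h_2): lcm = x_1**2*x_2. S = 2*x_1 - 2*x_2**2 - 2.
  leading term x_1: no divisor's leading term divides it; move 2*x_1 to the remainder.
  leading term x_2**2: no divisor's leading term divides it; move -2*x_2**2 to the remainder.
  leading term 1: no divisor's leading term divides it; move -2 to the remainder.
  remainder 2*x_1 - 2*x_2**2 - 2 ≠ 0; add k_3 = 2*x_1 - 2*x_2**2 - 2 to the basis.

S(h_1,k_3): lcm = x_1**2*x_2. S = 2*x_1**2 + x_1*x_2**3 + x_1*x_2 + x_2**2 + x_2 + 3.
  leading term x_1**2: subtract (x_1)·k_3 from 2*x_1**2 + x_1*x_2**3 + x_1*x_2 + x_2**2 + x_2 + 3 → x_1*x_2**3 + 2*x_1*x_2**2 + x_1*x_2 + 2*x_1 + x_2**2 + x_2 + 3
  leading term x_1*x_2**3: subtract (-3*x_2**3)·k_3 from x_1*x_2**3 + 2*x_1*x_2**2 + x_1*x_2 + 2*x_1 + x_2**2 + x_2 + 3 → 2*x_1*x_2**2 + x_1*x_2 + 2*x_1 + x_2**5 + x_2**3 + x_2**2 + x_2 + 3
  leading term x_1*x_2**2: subtract (x_2**2)·k_3 from 2*x_1*x_2**2 + x_1*x_2 + 2*x_1 + x_2**5 + x_2**3 + x_2**2 + x_2 + 3 → x_1*x_2 + 2*x_1 + x_2**5 + 2*x_2**4 + x_2**3 + 3*x_2**2 + x_2 + 3
  leading term x_1*x_2: subtract (-3*x_2)·k_3 from x_1*x_2 + 2*x_1 + x_2**5 + 2*x_2**4 + x_2**3 + 3*x_2**2 + x_2 + 3 → 2*x_1 + x_2**5 + 2*x_2**4 + 2*x_2**3 + 3*x_2**2 + 2*x_2 + 3
  leading term x_1: subtract (1)·k_3 from 2*x_1 + x_2**5 + 2*x_2**4 + 2*x_2**3 + 3*x_2**2 + 2*x_2 + 3 → x_2**5 + 2*x_2**4 + 2*x_2**3 - 2*x_2**2 + 2*x_2 - 2
  leading term x_2**5: no divisor's leading term divides it; move x_2**5 to the remainder.
  leading term x_2**4: no divisor's leading term divides it; move 2*x_2**4 to the remainder.
  leading term x_2**3: no divisor's leading term divides it; move 2*x_2**3 to the remainder.
  leading term x_2**2: no divisor's leading term divides it; move -2*x_2**2 to the remainder.
  leading term x_2: no divisor's leading term divides it; move 2*x_2 to the remainder.
  leading term 1: no divisor's leading term divides it; move -2 to the remainder.
  remainder x_2**5 + 2*x_2**4 + 2*x_2**3 - 2*x_2**2 + 2*x_2 - 2 ≠ 0; add k_4 = x_2**5 + 2*x_2**4 + 2*x_2**3 - 2*x_2**2 + 2*x_2 - 2 to the basis.

The other S-polynomials (S(h_2,k_3), S(h_1,k_4), S(h_2,k_4), S(k_3,k_4)) all reduce to 0 modulo the current basis, so we have a Gröbner basis.
Inter-reduce: drop elements whose leading term is divisible by another's, tail-reduce, and make monic.
Reduced Gröbner basis: {x_1 - x_2**2 - 1, x_2**5 + 2*x_2**4 + 2*x_2**3 - 2*x_2**2 + 2*x_2 - 2}.

These coincide, so the ideals are equal.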